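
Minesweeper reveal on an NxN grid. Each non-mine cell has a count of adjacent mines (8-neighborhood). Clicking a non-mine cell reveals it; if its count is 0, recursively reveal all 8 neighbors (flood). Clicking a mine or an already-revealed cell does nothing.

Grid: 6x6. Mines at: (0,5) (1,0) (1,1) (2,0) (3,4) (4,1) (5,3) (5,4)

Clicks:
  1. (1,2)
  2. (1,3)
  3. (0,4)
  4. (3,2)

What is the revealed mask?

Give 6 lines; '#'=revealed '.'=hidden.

Answer: ..###.
..###.
..###.
..#...
......
......

Derivation:
Click 1 (1,2) count=1: revealed 1 new [(1,2)] -> total=1
Click 2 (1,3) count=0: revealed 8 new [(0,2) (0,3) (0,4) (1,3) (1,4) (2,2) (2,3) (2,4)] -> total=9
Click 3 (0,4) count=1: revealed 0 new [(none)] -> total=9
Click 4 (3,2) count=1: revealed 1 new [(3,2)] -> total=10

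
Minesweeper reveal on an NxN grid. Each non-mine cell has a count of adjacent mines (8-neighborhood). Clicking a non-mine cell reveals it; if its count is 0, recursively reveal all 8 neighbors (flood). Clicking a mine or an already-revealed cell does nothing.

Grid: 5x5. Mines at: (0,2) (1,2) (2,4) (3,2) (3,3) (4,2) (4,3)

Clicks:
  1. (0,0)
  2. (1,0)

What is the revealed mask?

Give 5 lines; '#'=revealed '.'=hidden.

Click 1 (0,0) count=0: revealed 10 new [(0,0) (0,1) (1,0) (1,1) (2,0) (2,1) (3,0) (3,1) (4,0) (4,1)] -> total=10
Click 2 (1,0) count=0: revealed 0 new [(none)] -> total=10

Answer: ##...
##...
##...
##...
##...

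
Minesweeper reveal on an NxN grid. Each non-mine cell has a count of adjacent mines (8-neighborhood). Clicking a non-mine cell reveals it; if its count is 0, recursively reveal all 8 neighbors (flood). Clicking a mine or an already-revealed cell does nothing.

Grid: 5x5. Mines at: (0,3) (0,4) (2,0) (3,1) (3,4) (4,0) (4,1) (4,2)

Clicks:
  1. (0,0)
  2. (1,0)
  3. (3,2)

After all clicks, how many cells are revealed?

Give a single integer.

Click 1 (0,0) count=0: revealed 6 new [(0,0) (0,1) (0,2) (1,0) (1,1) (1,2)] -> total=6
Click 2 (1,0) count=1: revealed 0 new [(none)] -> total=6
Click 3 (3,2) count=3: revealed 1 new [(3,2)] -> total=7

Answer: 7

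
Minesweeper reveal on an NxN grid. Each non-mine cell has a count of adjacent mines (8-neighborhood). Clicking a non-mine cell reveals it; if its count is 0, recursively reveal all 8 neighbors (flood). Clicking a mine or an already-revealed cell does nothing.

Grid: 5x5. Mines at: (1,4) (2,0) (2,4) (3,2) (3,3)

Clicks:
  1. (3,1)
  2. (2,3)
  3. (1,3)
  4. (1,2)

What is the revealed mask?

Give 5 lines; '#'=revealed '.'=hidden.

Click 1 (3,1) count=2: revealed 1 new [(3,1)] -> total=1
Click 2 (2,3) count=4: revealed 1 new [(2,3)] -> total=2
Click 3 (1,3) count=2: revealed 1 new [(1,3)] -> total=3
Click 4 (1,2) count=0: revealed 9 new [(0,0) (0,1) (0,2) (0,3) (1,0) (1,1) (1,2) (2,1) (2,2)] -> total=12

Answer: ####.
####.
.###.
.#...
.....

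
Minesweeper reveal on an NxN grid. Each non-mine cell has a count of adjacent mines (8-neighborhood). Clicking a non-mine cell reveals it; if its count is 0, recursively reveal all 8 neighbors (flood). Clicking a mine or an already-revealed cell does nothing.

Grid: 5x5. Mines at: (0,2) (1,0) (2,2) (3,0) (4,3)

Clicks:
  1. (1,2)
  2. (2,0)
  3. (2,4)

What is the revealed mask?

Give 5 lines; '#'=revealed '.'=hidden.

Answer: ...##
..###
#..##
...##
.....

Derivation:
Click 1 (1,2) count=2: revealed 1 new [(1,2)] -> total=1
Click 2 (2,0) count=2: revealed 1 new [(2,0)] -> total=2
Click 3 (2,4) count=0: revealed 8 new [(0,3) (0,4) (1,3) (1,4) (2,3) (2,4) (3,3) (3,4)] -> total=10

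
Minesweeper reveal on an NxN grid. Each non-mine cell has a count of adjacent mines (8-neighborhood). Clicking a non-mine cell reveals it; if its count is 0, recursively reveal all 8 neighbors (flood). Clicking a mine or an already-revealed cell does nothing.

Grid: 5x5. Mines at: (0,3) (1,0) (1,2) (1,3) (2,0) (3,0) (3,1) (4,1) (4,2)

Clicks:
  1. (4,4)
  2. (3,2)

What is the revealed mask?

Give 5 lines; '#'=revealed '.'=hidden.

Answer: .....
.....
...##
..###
...##

Derivation:
Click 1 (4,4) count=0: revealed 6 new [(2,3) (2,4) (3,3) (3,4) (4,3) (4,4)] -> total=6
Click 2 (3,2) count=3: revealed 1 new [(3,2)] -> total=7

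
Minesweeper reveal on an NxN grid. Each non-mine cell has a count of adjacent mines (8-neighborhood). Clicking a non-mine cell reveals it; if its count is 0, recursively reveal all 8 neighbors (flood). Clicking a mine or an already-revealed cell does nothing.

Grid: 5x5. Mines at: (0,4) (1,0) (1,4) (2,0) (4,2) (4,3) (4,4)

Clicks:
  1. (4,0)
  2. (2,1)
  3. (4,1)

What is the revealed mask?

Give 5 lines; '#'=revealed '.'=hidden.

Click 1 (4,0) count=0: revealed 4 new [(3,0) (3,1) (4,0) (4,1)] -> total=4
Click 2 (2,1) count=2: revealed 1 new [(2,1)] -> total=5
Click 3 (4,1) count=1: revealed 0 new [(none)] -> total=5

Answer: .....
.....
.#...
##...
##...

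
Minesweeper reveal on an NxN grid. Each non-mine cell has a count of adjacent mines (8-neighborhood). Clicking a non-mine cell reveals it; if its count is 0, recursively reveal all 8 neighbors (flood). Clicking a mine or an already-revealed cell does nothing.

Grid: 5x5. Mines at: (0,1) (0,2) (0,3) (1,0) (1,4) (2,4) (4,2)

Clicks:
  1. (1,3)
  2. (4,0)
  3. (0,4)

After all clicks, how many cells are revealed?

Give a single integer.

Answer: 8

Derivation:
Click 1 (1,3) count=4: revealed 1 new [(1,3)] -> total=1
Click 2 (4,0) count=0: revealed 6 new [(2,0) (2,1) (3,0) (3,1) (4,0) (4,1)] -> total=7
Click 3 (0,4) count=2: revealed 1 new [(0,4)] -> total=8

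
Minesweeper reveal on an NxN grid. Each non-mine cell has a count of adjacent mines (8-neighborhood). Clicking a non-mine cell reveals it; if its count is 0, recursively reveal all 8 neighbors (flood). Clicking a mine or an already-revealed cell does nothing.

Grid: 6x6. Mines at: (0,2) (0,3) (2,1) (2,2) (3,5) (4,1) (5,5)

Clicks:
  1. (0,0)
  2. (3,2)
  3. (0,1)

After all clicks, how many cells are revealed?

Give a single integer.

Answer: 5

Derivation:
Click 1 (0,0) count=0: revealed 4 new [(0,0) (0,1) (1,0) (1,1)] -> total=4
Click 2 (3,2) count=3: revealed 1 new [(3,2)] -> total=5
Click 3 (0,1) count=1: revealed 0 new [(none)] -> total=5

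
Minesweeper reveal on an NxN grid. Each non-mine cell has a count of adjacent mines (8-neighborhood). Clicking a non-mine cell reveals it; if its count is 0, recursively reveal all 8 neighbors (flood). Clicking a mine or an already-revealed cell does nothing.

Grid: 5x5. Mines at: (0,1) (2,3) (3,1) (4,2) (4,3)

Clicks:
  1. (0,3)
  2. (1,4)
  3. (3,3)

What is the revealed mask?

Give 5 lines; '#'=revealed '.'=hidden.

Answer: ..###
..###
.....
...#.
.....

Derivation:
Click 1 (0,3) count=0: revealed 6 new [(0,2) (0,3) (0,4) (1,2) (1,3) (1,4)] -> total=6
Click 2 (1,4) count=1: revealed 0 new [(none)] -> total=6
Click 3 (3,3) count=3: revealed 1 new [(3,3)] -> total=7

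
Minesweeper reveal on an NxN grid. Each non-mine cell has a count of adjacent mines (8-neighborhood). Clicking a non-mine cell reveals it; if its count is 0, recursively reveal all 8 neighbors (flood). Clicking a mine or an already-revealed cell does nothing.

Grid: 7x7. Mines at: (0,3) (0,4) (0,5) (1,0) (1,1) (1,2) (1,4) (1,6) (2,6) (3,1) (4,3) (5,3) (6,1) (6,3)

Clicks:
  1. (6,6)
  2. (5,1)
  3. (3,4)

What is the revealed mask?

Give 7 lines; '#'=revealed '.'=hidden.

Click 1 (6,6) count=0: revealed 12 new [(3,4) (3,5) (3,6) (4,4) (4,5) (4,6) (5,4) (5,5) (5,6) (6,4) (6,5) (6,6)] -> total=12
Click 2 (5,1) count=1: revealed 1 new [(5,1)] -> total=13
Click 3 (3,4) count=1: revealed 0 new [(none)] -> total=13

Answer: .......
.......
.......
....###
....###
.#..###
....###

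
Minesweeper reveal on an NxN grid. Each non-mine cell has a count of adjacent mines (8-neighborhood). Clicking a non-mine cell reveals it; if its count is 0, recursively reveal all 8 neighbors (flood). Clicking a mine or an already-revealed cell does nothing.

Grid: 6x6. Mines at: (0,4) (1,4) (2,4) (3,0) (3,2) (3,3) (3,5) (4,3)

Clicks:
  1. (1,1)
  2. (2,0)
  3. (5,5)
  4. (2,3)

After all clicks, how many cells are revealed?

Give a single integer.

Answer: 16

Derivation:
Click 1 (1,1) count=0: revealed 12 new [(0,0) (0,1) (0,2) (0,3) (1,0) (1,1) (1,2) (1,3) (2,0) (2,1) (2,2) (2,3)] -> total=12
Click 2 (2,0) count=1: revealed 0 new [(none)] -> total=12
Click 3 (5,5) count=0: revealed 4 new [(4,4) (4,5) (5,4) (5,5)] -> total=16
Click 4 (2,3) count=4: revealed 0 new [(none)] -> total=16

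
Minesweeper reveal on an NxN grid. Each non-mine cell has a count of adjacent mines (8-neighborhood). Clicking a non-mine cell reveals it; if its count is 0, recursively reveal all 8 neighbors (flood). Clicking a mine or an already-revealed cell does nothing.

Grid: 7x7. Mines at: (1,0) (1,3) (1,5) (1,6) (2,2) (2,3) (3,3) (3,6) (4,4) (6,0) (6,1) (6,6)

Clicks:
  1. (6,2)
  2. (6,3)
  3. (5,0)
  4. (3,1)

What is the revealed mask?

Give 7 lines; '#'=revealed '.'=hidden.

Click 1 (6,2) count=1: revealed 1 new [(6,2)] -> total=1
Click 2 (6,3) count=0: revealed 7 new [(5,2) (5,3) (5,4) (5,5) (6,3) (6,4) (6,5)] -> total=8
Click 3 (5,0) count=2: revealed 1 new [(5,0)] -> total=9
Click 4 (3,1) count=1: revealed 1 new [(3,1)] -> total=10

Answer: .......
.......
.......
.#.....
.......
#.####.
..####.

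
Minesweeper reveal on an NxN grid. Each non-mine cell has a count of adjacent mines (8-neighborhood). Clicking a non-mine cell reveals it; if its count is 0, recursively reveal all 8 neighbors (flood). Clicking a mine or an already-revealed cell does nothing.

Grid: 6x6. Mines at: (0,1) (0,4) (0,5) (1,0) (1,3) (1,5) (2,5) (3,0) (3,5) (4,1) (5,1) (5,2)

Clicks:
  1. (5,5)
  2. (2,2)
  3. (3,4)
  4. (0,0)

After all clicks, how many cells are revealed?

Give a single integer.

Click 1 (5,5) count=0: revealed 6 new [(4,3) (4,4) (4,5) (5,3) (5,4) (5,5)] -> total=6
Click 2 (2,2) count=1: revealed 1 new [(2,2)] -> total=7
Click 3 (3,4) count=2: revealed 1 new [(3,4)] -> total=8
Click 4 (0,0) count=2: revealed 1 new [(0,0)] -> total=9

Answer: 9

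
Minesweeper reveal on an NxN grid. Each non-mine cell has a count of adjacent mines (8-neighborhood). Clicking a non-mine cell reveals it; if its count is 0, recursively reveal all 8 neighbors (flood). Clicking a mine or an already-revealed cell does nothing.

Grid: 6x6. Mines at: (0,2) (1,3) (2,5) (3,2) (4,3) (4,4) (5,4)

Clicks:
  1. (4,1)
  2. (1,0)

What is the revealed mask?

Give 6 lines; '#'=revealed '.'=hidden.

Click 1 (4,1) count=1: revealed 1 new [(4,1)] -> total=1
Click 2 (1,0) count=0: revealed 13 new [(0,0) (0,1) (1,0) (1,1) (2,0) (2,1) (3,0) (3,1) (4,0) (4,2) (5,0) (5,1) (5,2)] -> total=14

Answer: ##....
##....
##....
##....
###...
###...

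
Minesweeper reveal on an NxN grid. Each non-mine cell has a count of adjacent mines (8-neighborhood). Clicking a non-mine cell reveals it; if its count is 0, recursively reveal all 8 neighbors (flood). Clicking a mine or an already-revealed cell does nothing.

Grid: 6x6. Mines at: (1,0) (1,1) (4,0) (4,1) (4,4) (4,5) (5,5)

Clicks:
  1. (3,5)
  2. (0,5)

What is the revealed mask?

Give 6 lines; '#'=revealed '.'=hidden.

Click 1 (3,5) count=2: revealed 1 new [(3,5)] -> total=1
Click 2 (0,5) count=0: revealed 15 new [(0,2) (0,3) (0,4) (0,5) (1,2) (1,3) (1,4) (1,5) (2,2) (2,3) (2,4) (2,5) (3,2) (3,3) (3,4)] -> total=16

Answer: ..####
..####
..####
..####
......
......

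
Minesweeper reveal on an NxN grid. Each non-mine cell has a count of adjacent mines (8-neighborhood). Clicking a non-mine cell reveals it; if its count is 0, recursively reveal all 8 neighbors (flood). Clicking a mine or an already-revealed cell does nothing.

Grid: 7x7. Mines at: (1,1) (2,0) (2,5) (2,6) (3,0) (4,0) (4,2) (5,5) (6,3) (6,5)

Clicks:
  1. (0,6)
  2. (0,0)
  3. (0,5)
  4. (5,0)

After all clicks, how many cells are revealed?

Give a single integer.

Answer: 18

Derivation:
Click 1 (0,6) count=0: revealed 16 new [(0,2) (0,3) (0,4) (0,5) (0,6) (1,2) (1,3) (1,4) (1,5) (1,6) (2,2) (2,3) (2,4) (3,2) (3,3) (3,4)] -> total=16
Click 2 (0,0) count=1: revealed 1 new [(0,0)] -> total=17
Click 3 (0,5) count=0: revealed 0 new [(none)] -> total=17
Click 4 (5,0) count=1: revealed 1 new [(5,0)] -> total=18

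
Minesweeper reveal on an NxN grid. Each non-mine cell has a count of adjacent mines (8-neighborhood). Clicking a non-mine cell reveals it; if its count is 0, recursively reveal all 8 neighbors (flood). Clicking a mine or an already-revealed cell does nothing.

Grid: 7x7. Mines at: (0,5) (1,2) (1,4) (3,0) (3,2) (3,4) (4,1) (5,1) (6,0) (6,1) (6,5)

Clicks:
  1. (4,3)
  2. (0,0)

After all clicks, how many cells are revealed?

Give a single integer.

Click 1 (4,3) count=2: revealed 1 new [(4,3)] -> total=1
Click 2 (0,0) count=0: revealed 6 new [(0,0) (0,1) (1,0) (1,1) (2,0) (2,1)] -> total=7

Answer: 7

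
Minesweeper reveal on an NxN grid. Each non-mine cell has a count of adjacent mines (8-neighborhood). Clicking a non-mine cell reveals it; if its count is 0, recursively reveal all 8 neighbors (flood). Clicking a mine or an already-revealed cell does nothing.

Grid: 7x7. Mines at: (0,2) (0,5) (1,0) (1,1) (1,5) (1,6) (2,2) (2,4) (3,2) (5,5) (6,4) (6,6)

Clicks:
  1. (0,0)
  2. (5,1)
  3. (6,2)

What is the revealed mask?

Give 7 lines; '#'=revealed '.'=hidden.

Answer: #......
.......
##.....
##.....
####...
####...
####...

Derivation:
Click 1 (0,0) count=2: revealed 1 new [(0,0)] -> total=1
Click 2 (5,1) count=0: revealed 16 new [(2,0) (2,1) (3,0) (3,1) (4,0) (4,1) (4,2) (4,3) (5,0) (5,1) (5,2) (5,3) (6,0) (6,1) (6,2) (6,3)] -> total=17
Click 3 (6,2) count=0: revealed 0 new [(none)] -> total=17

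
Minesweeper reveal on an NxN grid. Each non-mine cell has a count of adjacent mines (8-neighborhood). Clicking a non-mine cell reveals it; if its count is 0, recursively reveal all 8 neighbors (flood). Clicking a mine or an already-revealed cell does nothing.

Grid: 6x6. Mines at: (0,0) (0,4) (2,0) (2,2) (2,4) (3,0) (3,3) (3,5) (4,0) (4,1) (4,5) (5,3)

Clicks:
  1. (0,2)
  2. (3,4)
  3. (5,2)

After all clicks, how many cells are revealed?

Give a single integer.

Click 1 (0,2) count=0: revealed 6 new [(0,1) (0,2) (0,3) (1,1) (1,2) (1,3)] -> total=6
Click 2 (3,4) count=4: revealed 1 new [(3,4)] -> total=7
Click 3 (5,2) count=2: revealed 1 new [(5,2)] -> total=8

Answer: 8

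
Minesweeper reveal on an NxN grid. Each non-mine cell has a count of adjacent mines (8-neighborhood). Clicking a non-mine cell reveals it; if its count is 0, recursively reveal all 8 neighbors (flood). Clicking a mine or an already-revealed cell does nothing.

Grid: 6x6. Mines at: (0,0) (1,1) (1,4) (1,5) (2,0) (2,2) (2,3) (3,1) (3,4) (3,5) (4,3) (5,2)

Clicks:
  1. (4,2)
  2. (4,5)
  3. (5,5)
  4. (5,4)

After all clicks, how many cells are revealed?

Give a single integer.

Answer: 5

Derivation:
Click 1 (4,2) count=3: revealed 1 new [(4,2)] -> total=1
Click 2 (4,5) count=2: revealed 1 new [(4,5)] -> total=2
Click 3 (5,5) count=0: revealed 3 new [(4,4) (5,4) (5,5)] -> total=5
Click 4 (5,4) count=1: revealed 0 new [(none)] -> total=5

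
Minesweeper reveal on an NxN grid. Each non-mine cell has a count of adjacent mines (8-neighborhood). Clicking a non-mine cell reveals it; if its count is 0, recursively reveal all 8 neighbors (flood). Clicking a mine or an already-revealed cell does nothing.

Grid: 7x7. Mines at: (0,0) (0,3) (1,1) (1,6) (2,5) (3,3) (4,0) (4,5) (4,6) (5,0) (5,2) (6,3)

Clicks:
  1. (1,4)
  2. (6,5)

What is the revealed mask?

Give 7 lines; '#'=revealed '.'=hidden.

Answer: .......
....#..
.......
.......
.......
....###
....###

Derivation:
Click 1 (1,4) count=2: revealed 1 new [(1,4)] -> total=1
Click 2 (6,5) count=0: revealed 6 new [(5,4) (5,5) (5,6) (6,4) (6,5) (6,6)] -> total=7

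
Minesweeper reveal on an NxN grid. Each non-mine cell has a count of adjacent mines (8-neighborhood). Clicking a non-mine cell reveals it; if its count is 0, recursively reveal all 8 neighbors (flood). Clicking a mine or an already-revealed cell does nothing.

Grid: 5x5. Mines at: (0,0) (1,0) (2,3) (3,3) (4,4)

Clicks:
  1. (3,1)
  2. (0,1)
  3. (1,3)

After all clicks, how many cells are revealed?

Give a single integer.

Answer: 11

Derivation:
Click 1 (3,1) count=0: revealed 9 new [(2,0) (2,1) (2,2) (3,0) (3,1) (3,2) (4,0) (4,1) (4,2)] -> total=9
Click 2 (0,1) count=2: revealed 1 new [(0,1)] -> total=10
Click 3 (1,3) count=1: revealed 1 new [(1,3)] -> total=11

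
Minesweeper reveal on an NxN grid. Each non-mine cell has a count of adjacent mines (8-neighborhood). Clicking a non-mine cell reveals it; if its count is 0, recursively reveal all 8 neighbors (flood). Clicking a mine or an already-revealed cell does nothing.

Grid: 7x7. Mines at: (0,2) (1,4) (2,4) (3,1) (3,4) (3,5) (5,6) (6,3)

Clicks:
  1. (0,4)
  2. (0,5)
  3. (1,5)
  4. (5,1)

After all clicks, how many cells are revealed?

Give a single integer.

Click 1 (0,4) count=1: revealed 1 new [(0,4)] -> total=1
Click 2 (0,5) count=1: revealed 1 new [(0,5)] -> total=2
Click 3 (1,5) count=2: revealed 1 new [(1,5)] -> total=3
Click 4 (5,1) count=0: revealed 9 new [(4,0) (4,1) (4,2) (5,0) (5,1) (5,2) (6,0) (6,1) (6,2)] -> total=12

Answer: 12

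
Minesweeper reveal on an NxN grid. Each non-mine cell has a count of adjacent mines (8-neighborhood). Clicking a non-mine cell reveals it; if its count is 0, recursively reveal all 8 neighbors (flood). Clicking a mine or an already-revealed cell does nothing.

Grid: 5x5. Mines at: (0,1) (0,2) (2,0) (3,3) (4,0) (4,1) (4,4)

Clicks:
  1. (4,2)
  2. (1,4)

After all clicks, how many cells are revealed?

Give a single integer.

Click 1 (4,2) count=2: revealed 1 new [(4,2)] -> total=1
Click 2 (1,4) count=0: revealed 6 new [(0,3) (0,4) (1,3) (1,4) (2,3) (2,4)] -> total=7

Answer: 7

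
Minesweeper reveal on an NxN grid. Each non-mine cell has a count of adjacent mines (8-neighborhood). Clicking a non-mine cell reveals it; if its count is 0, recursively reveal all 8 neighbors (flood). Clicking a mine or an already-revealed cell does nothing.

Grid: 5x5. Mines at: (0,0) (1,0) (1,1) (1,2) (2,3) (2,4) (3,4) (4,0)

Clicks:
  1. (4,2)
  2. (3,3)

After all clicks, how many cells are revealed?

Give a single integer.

Click 1 (4,2) count=0: revealed 6 new [(3,1) (3,2) (3,3) (4,1) (4,2) (4,3)] -> total=6
Click 2 (3,3) count=3: revealed 0 new [(none)] -> total=6

Answer: 6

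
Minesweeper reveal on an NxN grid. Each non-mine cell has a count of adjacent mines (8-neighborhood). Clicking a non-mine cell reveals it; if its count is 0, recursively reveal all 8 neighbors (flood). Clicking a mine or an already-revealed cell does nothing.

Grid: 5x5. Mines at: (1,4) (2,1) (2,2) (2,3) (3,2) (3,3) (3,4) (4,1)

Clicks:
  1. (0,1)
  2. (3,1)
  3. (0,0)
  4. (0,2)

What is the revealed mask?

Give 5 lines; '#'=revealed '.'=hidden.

Answer: ####.
####.
.....
.#...
.....

Derivation:
Click 1 (0,1) count=0: revealed 8 new [(0,0) (0,1) (0,2) (0,3) (1,0) (1,1) (1,2) (1,3)] -> total=8
Click 2 (3,1) count=4: revealed 1 new [(3,1)] -> total=9
Click 3 (0,0) count=0: revealed 0 new [(none)] -> total=9
Click 4 (0,2) count=0: revealed 0 new [(none)] -> total=9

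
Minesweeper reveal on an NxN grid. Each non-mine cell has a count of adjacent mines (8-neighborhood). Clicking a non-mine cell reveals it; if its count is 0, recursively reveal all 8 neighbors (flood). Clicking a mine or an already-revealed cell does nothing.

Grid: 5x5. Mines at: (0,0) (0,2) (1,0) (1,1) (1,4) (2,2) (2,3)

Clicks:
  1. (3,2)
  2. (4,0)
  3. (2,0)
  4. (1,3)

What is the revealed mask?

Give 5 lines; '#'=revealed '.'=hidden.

Answer: .....
...#.
##...
#####
#####

Derivation:
Click 1 (3,2) count=2: revealed 1 new [(3,2)] -> total=1
Click 2 (4,0) count=0: revealed 11 new [(2,0) (2,1) (3,0) (3,1) (3,3) (3,4) (4,0) (4,1) (4,2) (4,3) (4,4)] -> total=12
Click 3 (2,0) count=2: revealed 0 new [(none)] -> total=12
Click 4 (1,3) count=4: revealed 1 new [(1,3)] -> total=13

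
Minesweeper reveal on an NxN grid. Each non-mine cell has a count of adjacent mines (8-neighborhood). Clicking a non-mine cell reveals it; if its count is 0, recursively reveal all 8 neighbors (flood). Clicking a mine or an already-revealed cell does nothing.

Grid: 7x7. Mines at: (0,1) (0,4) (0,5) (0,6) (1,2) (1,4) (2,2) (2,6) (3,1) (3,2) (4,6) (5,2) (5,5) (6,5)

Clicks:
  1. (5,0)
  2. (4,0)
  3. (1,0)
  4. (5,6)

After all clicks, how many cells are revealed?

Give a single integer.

Click 1 (5,0) count=0: revealed 6 new [(4,0) (4,1) (5,0) (5,1) (6,0) (6,1)] -> total=6
Click 2 (4,0) count=1: revealed 0 new [(none)] -> total=6
Click 3 (1,0) count=1: revealed 1 new [(1,0)] -> total=7
Click 4 (5,6) count=3: revealed 1 new [(5,6)] -> total=8

Answer: 8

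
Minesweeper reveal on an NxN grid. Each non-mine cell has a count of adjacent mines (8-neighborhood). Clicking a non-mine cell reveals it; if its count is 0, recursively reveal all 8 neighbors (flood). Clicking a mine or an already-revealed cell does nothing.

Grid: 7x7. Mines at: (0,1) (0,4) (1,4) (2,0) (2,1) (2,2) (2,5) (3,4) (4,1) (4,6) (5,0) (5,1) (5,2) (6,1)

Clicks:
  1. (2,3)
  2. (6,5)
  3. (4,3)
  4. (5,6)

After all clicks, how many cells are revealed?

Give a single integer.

Answer: 12

Derivation:
Click 1 (2,3) count=3: revealed 1 new [(2,3)] -> total=1
Click 2 (6,5) count=0: revealed 11 new [(4,3) (4,4) (4,5) (5,3) (5,4) (5,5) (5,6) (6,3) (6,4) (6,5) (6,6)] -> total=12
Click 3 (4,3) count=2: revealed 0 new [(none)] -> total=12
Click 4 (5,6) count=1: revealed 0 new [(none)] -> total=12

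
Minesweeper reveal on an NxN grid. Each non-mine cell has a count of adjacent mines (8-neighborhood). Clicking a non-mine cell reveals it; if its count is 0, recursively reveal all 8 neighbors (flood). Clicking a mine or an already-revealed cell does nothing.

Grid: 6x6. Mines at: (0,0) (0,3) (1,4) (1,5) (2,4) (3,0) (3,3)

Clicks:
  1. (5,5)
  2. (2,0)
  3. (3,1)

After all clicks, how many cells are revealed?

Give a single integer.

Answer: 16

Derivation:
Click 1 (5,5) count=0: revealed 14 new [(3,4) (3,5) (4,0) (4,1) (4,2) (4,3) (4,4) (4,5) (5,0) (5,1) (5,2) (5,3) (5,4) (5,5)] -> total=14
Click 2 (2,0) count=1: revealed 1 new [(2,0)] -> total=15
Click 3 (3,1) count=1: revealed 1 new [(3,1)] -> total=16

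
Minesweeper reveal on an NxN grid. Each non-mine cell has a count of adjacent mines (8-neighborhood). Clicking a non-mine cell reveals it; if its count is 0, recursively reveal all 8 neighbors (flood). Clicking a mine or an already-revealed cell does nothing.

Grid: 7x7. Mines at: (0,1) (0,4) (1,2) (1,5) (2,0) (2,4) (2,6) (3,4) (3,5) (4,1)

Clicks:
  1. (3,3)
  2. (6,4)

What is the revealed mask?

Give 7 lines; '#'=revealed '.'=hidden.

Answer: .......
.......
.......
...#...
..#####
#######
#######

Derivation:
Click 1 (3,3) count=2: revealed 1 new [(3,3)] -> total=1
Click 2 (6,4) count=0: revealed 19 new [(4,2) (4,3) (4,4) (4,5) (4,6) (5,0) (5,1) (5,2) (5,3) (5,4) (5,5) (5,6) (6,0) (6,1) (6,2) (6,3) (6,4) (6,5) (6,6)] -> total=20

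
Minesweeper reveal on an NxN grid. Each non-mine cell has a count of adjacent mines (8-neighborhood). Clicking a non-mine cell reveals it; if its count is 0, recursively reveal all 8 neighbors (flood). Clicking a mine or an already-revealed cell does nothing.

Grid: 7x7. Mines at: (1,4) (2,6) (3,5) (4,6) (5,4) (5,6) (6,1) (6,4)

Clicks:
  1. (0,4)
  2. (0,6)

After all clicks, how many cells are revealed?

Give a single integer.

Answer: 5

Derivation:
Click 1 (0,4) count=1: revealed 1 new [(0,4)] -> total=1
Click 2 (0,6) count=0: revealed 4 new [(0,5) (0,6) (1,5) (1,6)] -> total=5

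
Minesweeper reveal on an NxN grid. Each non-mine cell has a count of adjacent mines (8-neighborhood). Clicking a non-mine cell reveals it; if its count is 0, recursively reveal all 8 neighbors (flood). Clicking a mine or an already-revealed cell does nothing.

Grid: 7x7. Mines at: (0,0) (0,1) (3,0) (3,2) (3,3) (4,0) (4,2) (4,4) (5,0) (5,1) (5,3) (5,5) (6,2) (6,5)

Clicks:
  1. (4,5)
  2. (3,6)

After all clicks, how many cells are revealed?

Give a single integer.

Answer: 20

Derivation:
Click 1 (4,5) count=2: revealed 1 new [(4,5)] -> total=1
Click 2 (3,6) count=0: revealed 19 new [(0,2) (0,3) (0,4) (0,5) (0,6) (1,2) (1,3) (1,4) (1,5) (1,6) (2,2) (2,3) (2,4) (2,5) (2,6) (3,4) (3,5) (3,6) (4,6)] -> total=20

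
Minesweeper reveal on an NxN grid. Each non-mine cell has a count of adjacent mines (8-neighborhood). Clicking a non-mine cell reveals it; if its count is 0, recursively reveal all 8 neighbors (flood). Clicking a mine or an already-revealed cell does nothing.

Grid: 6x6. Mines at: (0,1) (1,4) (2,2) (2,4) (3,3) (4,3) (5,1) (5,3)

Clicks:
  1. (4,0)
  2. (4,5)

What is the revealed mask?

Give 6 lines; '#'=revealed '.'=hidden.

Answer: ......
......
......
....##
#...##
....##

Derivation:
Click 1 (4,0) count=1: revealed 1 new [(4,0)] -> total=1
Click 2 (4,5) count=0: revealed 6 new [(3,4) (3,5) (4,4) (4,5) (5,4) (5,5)] -> total=7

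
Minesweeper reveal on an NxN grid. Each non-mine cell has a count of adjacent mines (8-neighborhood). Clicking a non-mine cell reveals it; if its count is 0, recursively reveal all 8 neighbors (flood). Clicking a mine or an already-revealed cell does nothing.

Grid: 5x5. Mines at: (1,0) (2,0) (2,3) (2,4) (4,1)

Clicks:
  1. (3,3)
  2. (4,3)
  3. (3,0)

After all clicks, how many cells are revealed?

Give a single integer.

Answer: 7

Derivation:
Click 1 (3,3) count=2: revealed 1 new [(3,3)] -> total=1
Click 2 (4,3) count=0: revealed 5 new [(3,2) (3,4) (4,2) (4,3) (4,4)] -> total=6
Click 3 (3,0) count=2: revealed 1 new [(3,0)] -> total=7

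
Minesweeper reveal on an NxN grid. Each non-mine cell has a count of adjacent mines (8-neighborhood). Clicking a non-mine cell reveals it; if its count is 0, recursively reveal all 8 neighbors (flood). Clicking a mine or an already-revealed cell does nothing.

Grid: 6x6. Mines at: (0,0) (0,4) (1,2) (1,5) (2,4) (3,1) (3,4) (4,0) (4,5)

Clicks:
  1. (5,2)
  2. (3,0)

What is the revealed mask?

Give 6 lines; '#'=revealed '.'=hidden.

Click 1 (5,2) count=0: revealed 8 new [(4,1) (4,2) (4,3) (4,4) (5,1) (5,2) (5,3) (5,4)] -> total=8
Click 2 (3,0) count=2: revealed 1 new [(3,0)] -> total=9

Answer: ......
......
......
#.....
.####.
.####.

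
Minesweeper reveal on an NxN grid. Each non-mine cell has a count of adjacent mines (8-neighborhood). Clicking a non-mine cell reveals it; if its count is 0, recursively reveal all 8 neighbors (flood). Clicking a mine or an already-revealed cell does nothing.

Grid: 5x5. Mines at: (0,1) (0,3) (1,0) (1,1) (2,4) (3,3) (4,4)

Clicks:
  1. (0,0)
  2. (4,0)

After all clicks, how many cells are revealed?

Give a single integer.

Answer: 10

Derivation:
Click 1 (0,0) count=3: revealed 1 new [(0,0)] -> total=1
Click 2 (4,0) count=0: revealed 9 new [(2,0) (2,1) (2,2) (3,0) (3,1) (3,2) (4,0) (4,1) (4,2)] -> total=10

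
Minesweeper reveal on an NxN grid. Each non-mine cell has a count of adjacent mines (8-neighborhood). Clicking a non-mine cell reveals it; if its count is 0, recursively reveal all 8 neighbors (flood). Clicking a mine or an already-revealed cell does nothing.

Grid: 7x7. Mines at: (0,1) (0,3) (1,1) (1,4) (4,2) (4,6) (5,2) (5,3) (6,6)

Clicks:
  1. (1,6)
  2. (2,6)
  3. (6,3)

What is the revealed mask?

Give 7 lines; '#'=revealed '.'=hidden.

Answer: .....##
.....##
.....##
.....##
.......
.......
...#...

Derivation:
Click 1 (1,6) count=0: revealed 8 new [(0,5) (0,6) (1,5) (1,6) (2,5) (2,6) (3,5) (3,6)] -> total=8
Click 2 (2,6) count=0: revealed 0 new [(none)] -> total=8
Click 3 (6,3) count=2: revealed 1 new [(6,3)] -> total=9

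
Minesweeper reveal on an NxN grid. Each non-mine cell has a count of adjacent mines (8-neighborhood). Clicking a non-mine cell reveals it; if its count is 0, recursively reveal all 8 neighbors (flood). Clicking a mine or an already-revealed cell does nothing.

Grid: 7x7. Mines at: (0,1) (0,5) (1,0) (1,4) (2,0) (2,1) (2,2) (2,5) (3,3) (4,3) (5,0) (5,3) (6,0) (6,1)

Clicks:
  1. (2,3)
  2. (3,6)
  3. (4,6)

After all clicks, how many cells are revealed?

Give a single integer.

Click 1 (2,3) count=3: revealed 1 new [(2,3)] -> total=1
Click 2 (3,6) count=1: revealed 1 new [(3,6)] -> total=2
Click 3 (4,6) count=0: revealed 11 new [(3,4) (3,5) (4,4) (4,5) (4,6) (5,4) (5,5) (5,6) (6,4) (6,5) (6,6)] -> total=13

Answer: 13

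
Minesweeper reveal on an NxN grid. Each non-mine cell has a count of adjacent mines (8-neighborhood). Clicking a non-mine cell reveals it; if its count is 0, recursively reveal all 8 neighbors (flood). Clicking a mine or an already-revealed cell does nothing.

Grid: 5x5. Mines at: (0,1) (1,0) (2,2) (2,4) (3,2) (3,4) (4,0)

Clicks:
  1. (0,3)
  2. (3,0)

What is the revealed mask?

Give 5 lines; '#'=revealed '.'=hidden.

Click 1 (0,3) count=0: revealed 6 new [(0,2) (0,3) (0,4) (1,2) (1,3) (1,4)] -> total=6
Click 2 (3,0) count=1: revealed 1 new [(3,0)] -> total=7

Answer: ..###
..###
.....
#....
.....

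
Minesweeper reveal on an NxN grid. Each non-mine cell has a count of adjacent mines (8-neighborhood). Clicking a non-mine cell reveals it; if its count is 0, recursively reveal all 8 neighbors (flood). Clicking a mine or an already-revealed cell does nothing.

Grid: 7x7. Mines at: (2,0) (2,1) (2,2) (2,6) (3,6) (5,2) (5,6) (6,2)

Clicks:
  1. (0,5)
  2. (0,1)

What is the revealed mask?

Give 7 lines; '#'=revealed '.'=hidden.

Answer: #######
#######
...###.
...###.
...###.
...###.
...###.

Derivation:
Click 1 (0,5) count=0: revealed 29 new [(0,0) (0,1) (0,2) (0,3) (0,4) (0,5) (0,6) (1,0) (1,1) (1,2) (1,3) (1,4) (1,5) (1,6) (2,3) (2,4) (2,5) (3,3) (3,4) (3,5) (4,3) (4,4) (4,5) (5,3) (5,4) (5,5) (6,3) (6,4) (6,5)] -> total=29
Click 2 (0,1) count=0: revealed 0 new [(none)] -> total=29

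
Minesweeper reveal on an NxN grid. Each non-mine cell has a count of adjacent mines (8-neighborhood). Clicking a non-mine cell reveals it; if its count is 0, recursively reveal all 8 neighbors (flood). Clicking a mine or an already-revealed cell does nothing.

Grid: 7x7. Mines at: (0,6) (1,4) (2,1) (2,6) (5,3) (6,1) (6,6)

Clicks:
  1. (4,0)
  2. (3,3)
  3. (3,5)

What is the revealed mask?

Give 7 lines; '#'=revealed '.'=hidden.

Answer: .......
.......
..####.
#######
#######
###.###
.......

Derivation:
Click 1 (4,0) count=0: revealed 9 new [(3,0) (3,1) (3,2) (4,0) (4,1) (4,2) (5,0) (5,1) (5,2)] -> total=9
Click 2 (3,3) count=0: revealed 15 new [(2,2) (2,3) (2,4) (2,5) (3,3) (3,4) (3,5) (3,6) (4,3) (4,4) (4,5) (4,6) (5,4) (5,5) (5,6)] -> total=24
Click 3 (3,5) count=1: revealed 0 new [(none)] -> total=24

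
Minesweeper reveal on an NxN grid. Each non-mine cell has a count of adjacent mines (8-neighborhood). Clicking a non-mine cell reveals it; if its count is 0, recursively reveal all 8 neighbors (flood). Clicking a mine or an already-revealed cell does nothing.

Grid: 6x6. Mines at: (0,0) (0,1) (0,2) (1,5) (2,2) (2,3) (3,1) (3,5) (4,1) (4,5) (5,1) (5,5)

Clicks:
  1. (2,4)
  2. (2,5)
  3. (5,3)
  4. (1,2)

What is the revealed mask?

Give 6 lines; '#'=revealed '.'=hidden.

Answer: ......
..#...
....##
..###.
..###.
..###.

Derivation:
Click 1 (2,4) count=3: revealed 1 new [(2,4)] -> total=1
Click 2 (2,5) count=2: revealed 1 new [(2,5)] -> total=2
Click 3 (5,3) count=0: revealed 9 new [(3,2) (3,3) (3,4) (4,2) (4,3) (4,4) (5,2) (5,3) (5,4)] -> total=11
Click 4 (1,2) count=4: revealed 1 new [(1,2)] -> total=12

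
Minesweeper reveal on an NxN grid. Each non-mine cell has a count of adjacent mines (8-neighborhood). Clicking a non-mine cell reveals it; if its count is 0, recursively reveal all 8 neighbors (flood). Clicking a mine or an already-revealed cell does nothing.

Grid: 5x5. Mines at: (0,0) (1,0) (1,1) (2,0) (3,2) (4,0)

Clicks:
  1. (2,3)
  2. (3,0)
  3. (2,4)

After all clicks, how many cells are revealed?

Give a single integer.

Answer: 14

Derivation:
Click 1 (2,3) count=1: revealed 1 new [(2,3)] -> total=1
Click 2 (3,0) count=2: revealed 1 new [(3,0)] -> total=2
Click 3 (2,4) count=0: revealed 12 new [(0,2) (0,3) (0,4) (1,2) (1,3) (1,4) (2,2) (2,4) (3,3) (3,4) (4,3) (4,4)] -> total=14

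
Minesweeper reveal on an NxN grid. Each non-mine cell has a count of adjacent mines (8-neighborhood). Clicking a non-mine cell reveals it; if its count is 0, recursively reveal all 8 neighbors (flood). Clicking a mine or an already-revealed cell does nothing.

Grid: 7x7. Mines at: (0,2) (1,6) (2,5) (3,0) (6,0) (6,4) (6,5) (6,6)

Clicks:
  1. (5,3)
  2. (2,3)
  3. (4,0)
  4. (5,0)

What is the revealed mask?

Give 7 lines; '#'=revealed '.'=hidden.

Answer: .......
.####..
.####..
.######
#######
#######
.###...

Derivation:
Click 1 (5,3) count=1: revealed 1 new [(5,3)] -> total=1
Click 2 (2,3) count=0: revealed 28 new [(1,1) (1,2) (1,3) (1,4) (2,1) (2,2) (2,3) (2,4) (3,1) (3,2) (3,3) (3,4) (3,5) (3,6) (4,1) (4,2) (4,3) (4,4) (4,5) (4,6) (5,1) (5,2) (5,4) (5,5) (5,6) (6,1) (6,2) (6,3)] -> total=29
Click 3 (4,0) count=1: revealed 1 new [(4,0)] -> total=30
Click 4 (5,0) count=1: revealed 1 new [(5,0)] -> total=31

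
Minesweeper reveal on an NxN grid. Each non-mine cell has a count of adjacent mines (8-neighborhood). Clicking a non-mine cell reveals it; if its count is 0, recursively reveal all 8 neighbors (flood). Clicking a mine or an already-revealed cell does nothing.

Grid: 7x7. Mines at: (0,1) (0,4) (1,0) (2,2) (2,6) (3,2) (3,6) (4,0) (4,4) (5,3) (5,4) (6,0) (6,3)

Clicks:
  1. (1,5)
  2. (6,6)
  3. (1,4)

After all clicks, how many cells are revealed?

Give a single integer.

Click 1 (1,5) count=2: revealed 1 new [(1,5)] -> total=1
Click 2 (6,6) count=0: revealed 6 new [(4,5) (4,6) (5,5) (5,6) (6,5) (6,6)] -> total=7
Click 3 (1,4) count=1: revealed 1 new [(1,4)] -> total=8

Answer: 8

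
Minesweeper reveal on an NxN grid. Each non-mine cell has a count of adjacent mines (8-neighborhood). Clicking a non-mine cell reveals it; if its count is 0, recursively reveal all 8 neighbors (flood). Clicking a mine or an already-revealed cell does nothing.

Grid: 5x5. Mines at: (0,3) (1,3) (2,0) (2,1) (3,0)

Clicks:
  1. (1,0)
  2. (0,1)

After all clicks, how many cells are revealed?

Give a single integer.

Answer: 6

Derivation:
Click 1 (1,0) count=2: revealed 1 new [(1,0)] -> total=1
Click 2 (0,1) count=0: revealed 5 new [(0,0) (0,1) (0,2) (1,1) (1,2)] -> total=6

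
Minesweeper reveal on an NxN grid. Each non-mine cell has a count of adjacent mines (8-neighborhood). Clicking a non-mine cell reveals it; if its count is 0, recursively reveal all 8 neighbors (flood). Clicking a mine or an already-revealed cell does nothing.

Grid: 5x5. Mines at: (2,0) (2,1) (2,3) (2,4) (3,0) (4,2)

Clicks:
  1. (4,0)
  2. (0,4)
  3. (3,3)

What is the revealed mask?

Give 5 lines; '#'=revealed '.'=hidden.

Answer: #####
#####
.....
...#.
#....

Derivation:
Click 1 (4,0) count=1: revealed 1 new [(4,0)] -> total=1
Click 2 (0,4) count=0: revealed 10 new [(0,0) (0,1) (0,2) (0,3) (0,4) (1,0) (1,1) (1,2) (1,3) (1,4)] -> total=11
Click 3 (3,3) count=3: revealed 1 new [(3,3)] -> total=12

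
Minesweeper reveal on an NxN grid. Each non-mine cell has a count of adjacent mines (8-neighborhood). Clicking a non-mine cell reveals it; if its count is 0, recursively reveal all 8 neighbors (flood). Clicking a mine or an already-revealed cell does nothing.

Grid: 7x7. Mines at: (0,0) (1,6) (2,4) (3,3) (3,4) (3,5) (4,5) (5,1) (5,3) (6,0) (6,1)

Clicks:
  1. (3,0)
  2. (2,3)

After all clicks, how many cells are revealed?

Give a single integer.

Answer: 21

Derivation:
Click 1 (3,0) count=0: revealed 21 new [(0,1) (0,2) (0,3) (0,4) (0,5) (1,0) (1,1) (1,2) (1,3) (1,4) (1,5) (2,0) (2,1) (2,2) (2,3) (3,0) (3,1) (3,2) (4,0) (4,1) (4,2)] -> total=21
Click 2 (2,3) count=3: revealed 0 new [(none)] -> total=21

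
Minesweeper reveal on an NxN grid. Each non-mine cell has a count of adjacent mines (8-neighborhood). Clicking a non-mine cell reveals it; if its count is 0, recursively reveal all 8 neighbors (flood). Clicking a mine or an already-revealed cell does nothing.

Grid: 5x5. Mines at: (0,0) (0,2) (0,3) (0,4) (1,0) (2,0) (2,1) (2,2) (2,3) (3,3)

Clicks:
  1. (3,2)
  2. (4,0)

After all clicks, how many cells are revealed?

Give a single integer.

Answer: 6

Derivation:
Click 1 (3,2) count=4: revealed 1 new [(3,2)] -> total=1
Click 2 (4,0) count=0: revealed 5 new [(3,0) (3,1) (4,0) (4,1) (4,2)] -> total=6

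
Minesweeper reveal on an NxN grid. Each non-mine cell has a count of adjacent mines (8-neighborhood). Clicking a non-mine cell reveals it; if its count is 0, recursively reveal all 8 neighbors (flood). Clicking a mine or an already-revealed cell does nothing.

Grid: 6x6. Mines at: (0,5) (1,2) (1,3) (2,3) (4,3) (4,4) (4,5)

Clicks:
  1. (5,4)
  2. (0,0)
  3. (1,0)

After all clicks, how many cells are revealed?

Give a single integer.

Answer: 17

Derivation:
Click 1 (5,4) count=3: revealed 1 new [(5,4)] -> total=1
Click 2 (0,0) count=0: revealed 16 new [(0,0) (0,1) (1,0) (1,1) (2,0) (2,1) (2,2) (3,0) (3,1) (3,2) (4,0) (4,1) (4,2) (5,0) (5,1) (5,2)] -> total=17
Click 3 (1,0) count=0: revealed 0 new [(none)] -> total=17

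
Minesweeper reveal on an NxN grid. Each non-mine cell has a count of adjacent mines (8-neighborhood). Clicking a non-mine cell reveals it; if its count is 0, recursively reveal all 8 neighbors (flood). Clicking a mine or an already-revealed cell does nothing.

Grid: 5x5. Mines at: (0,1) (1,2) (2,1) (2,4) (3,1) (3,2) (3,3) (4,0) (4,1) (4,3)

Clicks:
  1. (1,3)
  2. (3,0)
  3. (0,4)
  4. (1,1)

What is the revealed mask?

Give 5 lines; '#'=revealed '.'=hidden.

Answer: ...##
.#.##
.....
#....
.....

Derivation:
Click 1 (1,3) count=2: revealed 1 new [(1,3)] -> total=1
Click 2 (3,0) count=4: revealed 1 new [(3,0)] -> total=2
Click 3 (0,4) count=0: revealed 3 new [(0,3) (0,4) (1,4)] -> total=5
Click 4 (1,1) count=3: revealed 1 new [(1,1)] -> total=6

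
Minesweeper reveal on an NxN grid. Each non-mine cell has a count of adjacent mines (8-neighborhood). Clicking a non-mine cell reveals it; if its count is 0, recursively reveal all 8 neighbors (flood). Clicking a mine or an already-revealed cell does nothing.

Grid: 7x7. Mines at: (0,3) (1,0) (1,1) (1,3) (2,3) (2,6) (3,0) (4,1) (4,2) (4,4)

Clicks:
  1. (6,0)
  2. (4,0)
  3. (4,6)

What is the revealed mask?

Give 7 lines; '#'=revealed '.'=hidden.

Click 1 (6,0) count=0: revealed 18 new [(3,5) (3,6) (4,5) (4,6) (5,0) (5,1) (5,2) (5,3) (5,4) (5,5) (5,6) (6,0) (6,1) (6,2) (6,3) (6,4) (6,5) (6,6)] -> total=18
Click 2 (4,0) count=2: revealed 1 new [(4,0)] -> total=19
Click 3 (4,6) count=0: revealed 0 new [(none)] -> total=19

Answer: .......
.......
.......
.....##
#....##
#######
#######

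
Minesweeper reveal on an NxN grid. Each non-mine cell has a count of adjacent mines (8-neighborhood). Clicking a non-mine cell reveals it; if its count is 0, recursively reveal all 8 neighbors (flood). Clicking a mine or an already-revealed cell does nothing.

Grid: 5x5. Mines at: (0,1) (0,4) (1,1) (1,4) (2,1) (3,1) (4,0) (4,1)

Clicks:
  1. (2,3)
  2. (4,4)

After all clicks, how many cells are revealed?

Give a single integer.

Answer: 9

Derivation:
Click 1 (2,3) count=1: revealed 1 new [(2,3)] -> total=1
Click 2 (4,4) count=0: revealed 8 new [(2,2) (2,4) (3,2) (3,3) (3,4) (4,2) (4,3) (4,4)] -> total=9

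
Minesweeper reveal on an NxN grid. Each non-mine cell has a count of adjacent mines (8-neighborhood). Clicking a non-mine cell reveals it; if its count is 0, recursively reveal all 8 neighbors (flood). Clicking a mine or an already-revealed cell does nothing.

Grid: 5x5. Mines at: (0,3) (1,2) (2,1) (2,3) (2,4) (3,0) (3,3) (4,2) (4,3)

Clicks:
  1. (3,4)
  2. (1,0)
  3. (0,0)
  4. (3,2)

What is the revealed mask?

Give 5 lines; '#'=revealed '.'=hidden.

Answer: ##...
##...
.....
..#.#
.....

Derivation:
Click 1 (3,4) count=4: revealed 1 new [(3,4)] -> total=1
Click 2 (1,0) count=1: revealed 1 new [(1,0)] -> total=2
Click 3 (0,0) count=0: revealed 3 new [(0,0) (0,1) (1,1)] -> total=5
Click 4 (3,2) count=5: revealed 1 new [(3,2)] -> total=6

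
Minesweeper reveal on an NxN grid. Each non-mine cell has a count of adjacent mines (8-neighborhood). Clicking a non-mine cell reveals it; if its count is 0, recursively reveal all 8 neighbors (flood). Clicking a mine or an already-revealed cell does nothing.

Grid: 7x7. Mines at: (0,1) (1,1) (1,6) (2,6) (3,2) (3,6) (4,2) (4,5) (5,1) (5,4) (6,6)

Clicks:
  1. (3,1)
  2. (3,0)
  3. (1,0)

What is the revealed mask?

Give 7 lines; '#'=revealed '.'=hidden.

Click 1 (3,1) count=2: revealed 1 new [(3,1)] -> total=1
Click 2 (3,0) count=0: revealed 5 new [(2,0) (2,1) (3,0) (4,0) (4,1)] -> total=6
Click 3 (1,0) count=2: revealed 1 new [(1,0)] -> total=7

Answer: .......
#......
##.....
##.....
##.....
.......
.......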